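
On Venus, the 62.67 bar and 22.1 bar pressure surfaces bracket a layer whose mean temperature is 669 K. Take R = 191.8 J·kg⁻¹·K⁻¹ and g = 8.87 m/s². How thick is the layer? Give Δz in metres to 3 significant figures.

Δz ≈ 15100 m

Hypsometric equation: Δz = (R T̄/g) ln(P₁/P₂).
R T̄/g = 191.8 × 669 / 8.87 = 14466 m.
ln(62.67/22.1) = ln(2.8357) = 1.0423.
Δz = 14466 × 1.0423 = 15078 m.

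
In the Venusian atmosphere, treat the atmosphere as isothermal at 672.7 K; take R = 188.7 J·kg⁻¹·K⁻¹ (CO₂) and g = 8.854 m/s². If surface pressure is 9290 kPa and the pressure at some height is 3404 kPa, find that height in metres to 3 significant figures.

Scale height: H = RT/g = 188.7 × 672.7 / 8.854 = 14337 m.
Invert the barometric formula: z = H ln(P₀/P).
P₀/P = 9290/3404 = 2.7291; ln(2.7291) = 1.0040.
z = 14337 × 1.0040 = 14394 m.

z ≈ 14400 m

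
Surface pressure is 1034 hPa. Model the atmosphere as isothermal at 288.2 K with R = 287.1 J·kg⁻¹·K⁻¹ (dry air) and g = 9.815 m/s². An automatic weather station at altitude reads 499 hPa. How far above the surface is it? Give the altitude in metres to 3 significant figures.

z ≈ 6140 m

Scale height: H = RT/g = 287.1 × 288.2 / 9.815 = 8430.2 m.
Invert the barometric formula: z = H ln(P₀/P).
P₀/P = 1034/499 = 2.0721; ln(2.0721) = 0.72856.
z = 8430.2 × 0.72856 = 6141.9 m.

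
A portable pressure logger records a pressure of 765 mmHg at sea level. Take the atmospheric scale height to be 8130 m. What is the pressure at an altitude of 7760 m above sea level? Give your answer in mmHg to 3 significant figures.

P ≈ 295 mmHg

Barometric formula: P = P₀ exp(−z/H).
z/H = 7760.0/8130.0 = 0.95449; exp(−0.95449) = 0.38501.
P = 765 × 0.38501 = 294.53 mmHg.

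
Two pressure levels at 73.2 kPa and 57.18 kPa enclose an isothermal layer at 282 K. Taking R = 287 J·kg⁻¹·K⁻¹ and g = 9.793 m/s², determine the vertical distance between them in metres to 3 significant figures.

Hypsometric equation: Δz = (R T̄/g) ln(P₁/P₂).
R T̄/g = 287 × 282 / 9.793 = 8264.5 m.
ln(73.2/57.18) = ln(1.2802) = 0.24702.
Δz = 8264.5 × 0.24702 = 2041.5 m.

Δz ≈ 2040 m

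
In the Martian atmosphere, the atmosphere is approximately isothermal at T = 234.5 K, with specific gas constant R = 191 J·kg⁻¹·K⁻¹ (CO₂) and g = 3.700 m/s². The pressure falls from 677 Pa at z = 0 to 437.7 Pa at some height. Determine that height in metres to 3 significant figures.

z ≈ 5280 m

Scale height: H = RT/g = 191 × 234.5 / 3.700 = 12105 m.
Invert the barometric formula: z = H ln(P₀/P).
P₀/P = 677/437.7 = 1.5467; ln(1.5467) = 0.43612.
z = 12105 × 0.43612 = 5279.2 m.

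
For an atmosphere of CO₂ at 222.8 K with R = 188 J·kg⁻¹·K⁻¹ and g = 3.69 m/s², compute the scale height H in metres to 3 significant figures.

The scale height of an isothermal atmosphere is H = RT/g.
H = 188 × 222.8 / 3.69 = 41886/3.69 = 11351 m.

H ≈ 11400 m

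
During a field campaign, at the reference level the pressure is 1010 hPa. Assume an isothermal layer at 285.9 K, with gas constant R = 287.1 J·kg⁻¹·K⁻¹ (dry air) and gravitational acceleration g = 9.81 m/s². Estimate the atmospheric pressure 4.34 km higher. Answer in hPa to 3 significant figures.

P ≈ 601 hPa

Scale height: H = RT/g = 287.1 × 285.9 / 9.81 = 8367.2 m.
Barometric formula: P = P₀ exp(−z/H).
z/H = 4340.0/8367.2 = 0.51869; exp(−0.51869) = 0.59530.
P = 1010 × 0.59530 = 601.25 hPa.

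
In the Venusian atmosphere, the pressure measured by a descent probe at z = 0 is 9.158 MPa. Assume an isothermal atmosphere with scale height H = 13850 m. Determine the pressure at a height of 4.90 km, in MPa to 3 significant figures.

P ≈ 6.43 MPa

Barometric formula: P = P₀ exp(−z/H).
z/H = 4900.0/13850 = 0.35379; exp(−0.35379) = 0.70202.
P = 9.158 × 0.70202 = 6.4291 MPa.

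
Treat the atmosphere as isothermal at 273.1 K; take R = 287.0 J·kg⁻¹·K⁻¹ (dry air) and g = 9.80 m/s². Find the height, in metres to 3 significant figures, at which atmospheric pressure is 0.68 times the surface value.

Scale height: H = RT/g = 287.0 × 273.1 / 9.80 = 7997.9 m.
Set P/P₀ = exp(−z/H) = 0.68, so z = −H ln(0.68).
−ln(0.68) = 0.38566; z = 7997.9 × 0.38566 = 3084.5 m.

z ≈ 3080 m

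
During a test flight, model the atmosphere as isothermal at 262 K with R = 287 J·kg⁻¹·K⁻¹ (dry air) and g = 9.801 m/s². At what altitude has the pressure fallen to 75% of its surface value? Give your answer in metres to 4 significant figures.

z ≈ 2207 m

Scale height: H = RT/g = 287 × 262 / 9.801 = 7672.1 m.
Set P/P₀ = exp(−z/H) = 0.75, so z = −H ln(0.75).
−ln(0.75) = 0.28768; z = 7672.1 × 0.28768 = 2207.1 m.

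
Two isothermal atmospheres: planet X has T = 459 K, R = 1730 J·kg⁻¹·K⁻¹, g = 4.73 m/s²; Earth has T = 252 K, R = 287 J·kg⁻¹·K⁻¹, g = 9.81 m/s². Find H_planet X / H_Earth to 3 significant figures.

H = RT/g for each body.
H_planet X = 1730 × 459 / 4.73 = 167880 m.
H_Earth = 287 × 252 / 9.81 = 7372.5 m.
H_planet X/H_Earth = 167880/7372.5 = 22.771.

H_planet X/H_Earth ≈ 22.8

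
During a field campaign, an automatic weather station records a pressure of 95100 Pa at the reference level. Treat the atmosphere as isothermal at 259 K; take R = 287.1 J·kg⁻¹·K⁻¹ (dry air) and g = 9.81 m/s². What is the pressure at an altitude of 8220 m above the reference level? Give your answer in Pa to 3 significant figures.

Scale height: H = RT/g = 287.1 × 259 / 9.81 = 7579.9 m.
Barometric formula: P = P₀ exp(−z/H).
z/H = 8220.0/7579.9 = 1.0844; exp(−1.0844) = 0.33810.
P = 95100 × 0.33810 = 32153 Pa.

P ≈ 32200 Pa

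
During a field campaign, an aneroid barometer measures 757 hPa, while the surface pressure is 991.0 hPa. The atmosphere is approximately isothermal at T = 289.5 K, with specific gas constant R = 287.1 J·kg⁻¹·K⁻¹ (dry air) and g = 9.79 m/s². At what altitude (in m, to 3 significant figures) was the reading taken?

Scale height: H = RT/g = 287.1 × 289.5 / 9.79 = 8489.8 m.
Invert the barometric formula: z = H ln(P₀/P).
P₀/P = 991.0/757 = 1.3091; ln(1.3091) = 0.26934.
z = 8489.8 × 0.26934 = 2286.6 m.

z ≈ 2290 m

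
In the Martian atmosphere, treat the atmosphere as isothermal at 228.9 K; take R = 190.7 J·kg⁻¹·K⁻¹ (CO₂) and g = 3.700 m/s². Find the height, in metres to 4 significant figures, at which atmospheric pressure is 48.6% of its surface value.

Scale height: H = RT/g = 190.7 × 228.9 / 3.700 = 11798 m.
Set P/P₀ = exp(−z/H) = 0.486, so z = −H ln(0.486).
−ln(0.486) = 0.72155; z = 11798 × 0.72155 = 8512.8 m.

z ≈ 8513 m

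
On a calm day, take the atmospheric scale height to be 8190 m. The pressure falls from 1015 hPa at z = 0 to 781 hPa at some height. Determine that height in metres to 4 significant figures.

z ≈ 2146 m

Invert the barometric formula: z = H ln(P₀/P).
P₀/P = 1015/781 = 1.2996; ln(1.2996) = 0.26206.
z = 8190.0 × 0.26206 = 2146.3 m.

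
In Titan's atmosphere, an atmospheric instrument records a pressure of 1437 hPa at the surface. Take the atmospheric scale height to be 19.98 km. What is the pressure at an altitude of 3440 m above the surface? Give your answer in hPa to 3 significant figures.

P ≈ 1210 hPa

Barometric formula: P = P₀ exp(−z/H).
z/H = 3440.0/19980 = 0.17217; exp(−0.17217) = 0.84184.
P = 1437 × 0.84184 = 1209.7 hPa.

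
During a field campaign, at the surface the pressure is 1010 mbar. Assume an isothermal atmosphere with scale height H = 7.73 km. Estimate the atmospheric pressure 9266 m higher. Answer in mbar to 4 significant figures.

P ≈ 304.6 mbar

Barometric formula: P = P₀ exp(−z/H).
z/H = 9266.0/7730.0 = 1.1987; exp(−1.1987) = 0.30159.
P = 1010 × 0.30159 = 304.61 mbar.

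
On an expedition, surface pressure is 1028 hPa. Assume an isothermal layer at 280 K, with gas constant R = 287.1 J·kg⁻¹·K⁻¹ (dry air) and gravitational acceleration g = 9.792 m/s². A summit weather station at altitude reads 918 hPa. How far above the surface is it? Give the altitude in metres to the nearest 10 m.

z ≈ 930 m

Scale height: H = RT/g = 287.1 × 280 / 9.792 = 8209.6 m.
Invert the barometric formula: z = H ln(P₀/P).
P₀/P = 1028/918 = 1.1198; ln(1.1198) = 0.11315.
z = 8209.6 × 0.11315 = 928.92 m.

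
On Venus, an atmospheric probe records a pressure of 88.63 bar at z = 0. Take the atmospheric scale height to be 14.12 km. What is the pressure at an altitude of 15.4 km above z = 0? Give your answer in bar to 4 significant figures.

P ≈ 29.78 bar

Barometric formula: P = P₀ exp(−z/H).
z/H = 15400/14120 = 1.0907; exp(−1.0907) = 0.33598.
P = 88.63 × 0.33598 = 29.778 bar.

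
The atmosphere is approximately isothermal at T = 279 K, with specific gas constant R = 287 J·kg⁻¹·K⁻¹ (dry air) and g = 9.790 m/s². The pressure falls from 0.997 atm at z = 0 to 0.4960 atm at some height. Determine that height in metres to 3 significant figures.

Scale height: H = RT/g = 287 × 279 / 9.790 = 8179.1 m.
Invert the barometric formula: z = H ln(P₀/P).
P₀/P = 0.997/0.4960 = 2.0101; ln(2.0101) = 0.69818.
z = 8179.1 × 0.69818 = 5710.5 m.

z ≈ 5710 m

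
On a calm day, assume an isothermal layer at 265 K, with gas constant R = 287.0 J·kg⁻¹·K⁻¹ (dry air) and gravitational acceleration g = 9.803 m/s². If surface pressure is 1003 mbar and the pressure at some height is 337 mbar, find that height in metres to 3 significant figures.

z ≈ 8460 m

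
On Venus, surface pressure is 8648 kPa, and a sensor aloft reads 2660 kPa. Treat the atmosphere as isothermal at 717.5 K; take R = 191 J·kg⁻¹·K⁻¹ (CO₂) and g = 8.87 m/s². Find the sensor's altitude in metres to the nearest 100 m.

z ≈ 18200 m

Scale height: H = RT/g = 191 × 717.5 / 8.87 = 15450 m.
Invert the barometric formula: z = H ln(P₀/P).
P₀/P = 8648/2660 = 3.2511; ln(3.2511) = 1.1790.
z = 15450 × 1.1790 = 18216 m.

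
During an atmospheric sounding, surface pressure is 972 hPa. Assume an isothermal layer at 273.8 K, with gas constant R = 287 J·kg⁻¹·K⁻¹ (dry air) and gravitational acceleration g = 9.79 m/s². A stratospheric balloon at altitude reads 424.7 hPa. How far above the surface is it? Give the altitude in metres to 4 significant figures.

z ≈ 6646 m

Scale height: H = RT/g = 287 × 273.8 / 9.79 = 8026.6 m.
Invert the barometric formula: z = H ln(P₀/P).
P₀/P = 972/424.7 = 2.2887; ln(2.2887) = 0.82798.
z = 8026.6 × 0.82798 = 6645.9 m.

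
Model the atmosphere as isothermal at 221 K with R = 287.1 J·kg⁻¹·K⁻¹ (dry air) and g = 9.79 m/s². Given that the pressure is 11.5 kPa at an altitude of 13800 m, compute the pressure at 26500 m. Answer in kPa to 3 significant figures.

P ≈ 1.62 kPa

Scale height: H = RT/g = 287.1 × 221 / 9.79 = 6481.0 m.
Between two levels, P₂ = P₁ exp(−Δz/H) with Δz = z₂ − z₁.
Δz = 26500 − 13800 = 12700 m; Δz/H = 12700/6481.0 = 1.9596.
P₂ = 11.5 × exp(−1.9596) = 11.5 × 0.14091 = 1.6205 kPa.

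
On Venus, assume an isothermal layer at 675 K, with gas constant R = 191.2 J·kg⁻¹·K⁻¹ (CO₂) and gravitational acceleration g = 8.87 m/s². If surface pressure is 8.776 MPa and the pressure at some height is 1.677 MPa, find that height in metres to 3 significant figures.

Scale height: H = RT/g = 191.2 × 675 / 8.87 = 14550 m.
Invert the barometric formula: z = H ln(P₀/P).
P₀/P = 8.776/1.677 = 5.2332; ln(5.2332) = 1.6550.
z = 14550 × 1.6550 = 24080 m.

z ≈ 24100 m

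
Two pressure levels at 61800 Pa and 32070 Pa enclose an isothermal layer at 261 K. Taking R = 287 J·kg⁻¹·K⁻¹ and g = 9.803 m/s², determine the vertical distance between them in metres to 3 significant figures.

Hypsometric equation: Δz = (R T̄/g) ln(P₁/P₂).
R T̄/g = 287 × 261 / 9.803 = 7641.2 m.
ln(61800/32070) = ln(1.9270) = 0.65596.
Δz = 7641.2 × 0.65596 = 5012.3 m.

Δz ≈ 5010 m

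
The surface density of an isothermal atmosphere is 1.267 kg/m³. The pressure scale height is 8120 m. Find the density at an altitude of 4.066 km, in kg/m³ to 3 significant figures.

ρ ≈ 0.768 kg/m³

In an isothermal atmosphere, density decays like pressure: ρ = ρ₀ exp(−z/H).
z/H = 4066.0/8120.0 = 0.50074; exp(−0.50074) = 0.60608.
ρ = 1.267 × 0.60608 = 0.76790 kg/m³.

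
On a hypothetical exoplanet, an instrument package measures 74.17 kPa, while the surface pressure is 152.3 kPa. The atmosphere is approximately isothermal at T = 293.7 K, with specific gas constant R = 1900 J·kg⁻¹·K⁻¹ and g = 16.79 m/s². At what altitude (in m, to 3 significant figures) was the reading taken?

z ≈ 23900 m

Scale height: H = RT/g = 1900 × 293.7 / 16.79 = 33236 m.
Invert the barometric formula: z = H ln(P₀/P).
P₀/P = 152.3/74.17 = 2.0534; ln(2.0534) = 0.71950.
z = 33236 × 0.71950 = 23913 m.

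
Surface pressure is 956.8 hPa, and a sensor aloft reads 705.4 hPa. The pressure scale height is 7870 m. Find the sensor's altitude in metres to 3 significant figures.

Invert the barometric formula: z = H ln(P₀/P).
P₀/P = 956.8/705.4 = 1.3564; ln(1.3564) = 0.30483.
z = 7870.0 × 0.30483 = 2399.0 m.

z ≈ 2400 m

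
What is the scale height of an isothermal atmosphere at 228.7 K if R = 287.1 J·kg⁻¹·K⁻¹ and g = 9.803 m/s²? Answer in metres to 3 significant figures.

H ≈ 6700 m

The scale height of an isothermal atmosphere is H = RT/g.
H = 287.1 × 228.7 / 9.803 = 65660/9.803 = 6697.9 m.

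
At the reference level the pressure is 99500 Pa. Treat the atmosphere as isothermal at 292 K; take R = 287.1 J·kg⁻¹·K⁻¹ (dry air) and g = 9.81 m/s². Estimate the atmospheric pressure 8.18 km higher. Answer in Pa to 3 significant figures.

Scale height: H = RT/g = 287.1 × 292 / 9.81 = 8545.7 m.
Barometric formula: P = P₀ exp(−z/H).
z/H = 8180.0/8545.7 = 0.95721; exp(−0.95721) = 0.38396.
P = 99500 × 0.38396 = 38204 Pa.

P ≈ 38200 Pa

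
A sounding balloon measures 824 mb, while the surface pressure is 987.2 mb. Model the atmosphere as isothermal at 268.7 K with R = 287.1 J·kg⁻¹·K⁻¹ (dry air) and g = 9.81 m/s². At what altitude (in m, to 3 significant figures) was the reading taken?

Scale height: H = RT/g = 287.1 × 268.7 / 9.81 = 7863.8 m.
Invert the barometric formula: z = H ln(P₀/P).
P₀/P = 987.2/824 = 1.1981; ln(1.1981) = 0.18074.
z = 7863.8 × 0.18074 = 1421.3 m.

z ≈ 1420 m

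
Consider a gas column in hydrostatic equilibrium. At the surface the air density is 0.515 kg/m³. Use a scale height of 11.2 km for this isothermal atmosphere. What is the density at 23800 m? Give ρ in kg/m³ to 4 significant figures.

In an isothermal atmosphere, density decays like pressure: ρ = ρ₀ exp(−z/H).
z/H = 23800/11200 = 2.1250; exp(−2.1250) = 0.11943.
ρ = 0.515 × 0.11943 = 0.061506 kg/m³.

ρ ≈ 0.06151 kg/m³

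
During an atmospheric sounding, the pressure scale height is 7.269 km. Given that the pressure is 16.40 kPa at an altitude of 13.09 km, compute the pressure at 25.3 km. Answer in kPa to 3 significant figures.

P ≈ 3.06 kPa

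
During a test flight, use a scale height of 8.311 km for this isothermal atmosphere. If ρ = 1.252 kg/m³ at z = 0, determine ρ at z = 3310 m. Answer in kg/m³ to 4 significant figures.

In an isothermal atmosphere, density decays like pressure: ρ = ρ₀ exp(−z/H).
z/H = 3310.0/8311.0 = 0.39827; exp(−0.39827) = 0.67148.
ρ = 1.252 × 0.67148 = 0.84069 kg/m³.

ρ ≈ 0.8407 kg/m³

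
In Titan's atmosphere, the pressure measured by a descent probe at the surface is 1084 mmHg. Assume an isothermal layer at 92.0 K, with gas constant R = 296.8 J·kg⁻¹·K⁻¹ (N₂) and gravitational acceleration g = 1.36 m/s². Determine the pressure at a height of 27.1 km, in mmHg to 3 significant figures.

Scale height: H = RT/g = 296.8 × 92.0 / 1.36 = 20078 m.
Barometric formula: P = P₀ exp(−z/H).
z/H = 27100/20078 = 1.3497; exp(−1.3497) = 0.25932.
P = 1084 × 0.25932 = 281.10 mmHg.

P ≈ 281 mmHg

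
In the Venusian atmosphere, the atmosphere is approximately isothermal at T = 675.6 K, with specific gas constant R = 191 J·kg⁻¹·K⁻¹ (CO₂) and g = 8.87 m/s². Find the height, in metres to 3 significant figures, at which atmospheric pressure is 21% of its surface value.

z ≈ 22700 m

Scale height: H = RT/g = 191 × 675.6 / 8.87 = 14548 m.
Set P/P₀ = exp(−z/H) = 0.21, so z = −H ln(0.21).
−ln(0.21) = 1.5606; z = 14548 × 1.5606 = 22704 m.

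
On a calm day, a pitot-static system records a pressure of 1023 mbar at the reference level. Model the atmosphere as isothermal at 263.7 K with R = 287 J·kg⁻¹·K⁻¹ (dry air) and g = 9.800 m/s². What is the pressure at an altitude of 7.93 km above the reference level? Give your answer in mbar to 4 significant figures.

P ≈ 366.4 mbar

Scale height: H = RT/g = 287 × 263.7 / 9.800 = 7722.6 m.
Barometric formula: P = P₀ exp(−z/H).
z/H = 7930.0/7722.6 = 1.0269; exp(−1.0269) = 0.35812.
P = 1023 × 0.35812 = 366.36 mbar.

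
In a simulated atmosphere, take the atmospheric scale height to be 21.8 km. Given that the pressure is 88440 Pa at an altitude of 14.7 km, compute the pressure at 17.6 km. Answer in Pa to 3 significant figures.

P ≈ 77400 Pa

Between two levels, P₂ = P₁ exp(−Δz/H) with Δz = z₂ − z₁.
Δz = 17600 − 14700 = 2900.0 m; Δz/H = 2900.0/21800 = 0.13303.
P₂ = 88440 × exp(−0.13303) = 88440 × 0.87544 = 77424 Pa.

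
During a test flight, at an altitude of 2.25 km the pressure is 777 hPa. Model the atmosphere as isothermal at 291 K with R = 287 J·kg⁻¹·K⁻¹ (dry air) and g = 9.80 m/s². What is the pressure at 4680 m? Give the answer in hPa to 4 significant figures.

P ≈ 584.2 hPa

Scale height: H = RT/g = 287 × 291 / 9.80 = 8522.1 m.
Between two levels, P₂ = P₁ exp(−Δz/H) with Δz = z₂ − z₁.
Δz = 4680.0 − 2250.0 = 2430.0 m; Δz/H = 2430.0/8522.1 = 0.28514.
P₂ = 777 × exp(−0.28514) = 777 × 0.75191 = 584.23 hPa.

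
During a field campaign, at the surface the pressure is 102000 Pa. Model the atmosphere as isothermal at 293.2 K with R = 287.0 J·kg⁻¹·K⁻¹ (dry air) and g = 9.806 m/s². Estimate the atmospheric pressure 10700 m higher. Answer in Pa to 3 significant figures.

P ≈ 29300 Pa

Scale height: H = RT/g = 287.0 × 293.2 / 9.806 = 8581.3 m.
Barometric formula: P = P₀ exp(−z/H).
z/H = 10700/8581.3 = 1.2469; exp(−1.2469) = 0.28739.
P = 102000 × 0.28739 = 29314 Pa.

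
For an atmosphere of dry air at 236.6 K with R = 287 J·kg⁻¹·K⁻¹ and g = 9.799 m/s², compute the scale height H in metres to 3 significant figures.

The scale height of an isothermal atmosphere is H = RT/g.
H = 287 × 236.6 / 9.799 = 67904/9.799 = 6929.7 m.

H ≈ 6930 m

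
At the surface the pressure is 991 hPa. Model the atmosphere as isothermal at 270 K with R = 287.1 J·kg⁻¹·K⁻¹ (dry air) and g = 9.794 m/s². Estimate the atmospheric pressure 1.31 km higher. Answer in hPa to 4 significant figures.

P ≈ 839.8 hPa

Scale height: H = RT/g = 287.1 × 270 / 9.794 = 7914.7 m.
Barometric formula: P = P₀ exp(−z/H).
z/H = 1310.0/7914.7 = 0.16551; exp(−0.16551) = 0.84746.
P = 991 × 0.84746 = 839.83 hPa.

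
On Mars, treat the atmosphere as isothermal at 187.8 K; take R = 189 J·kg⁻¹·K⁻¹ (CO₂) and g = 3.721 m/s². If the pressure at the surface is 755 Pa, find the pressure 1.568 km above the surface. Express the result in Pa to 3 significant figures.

Scale height: H = RT/g = 189 × 187.8 / 3.721 = 9538.9 m.
Barometric formula: P = P₀ exp(−z/H).
z/H = 1568.0/9538.9 = 0.16438; exp(−0.16438) = 0.84842.
P = 755 × 0.84842 = 640.56 Pa.

P ≈ 641 Pa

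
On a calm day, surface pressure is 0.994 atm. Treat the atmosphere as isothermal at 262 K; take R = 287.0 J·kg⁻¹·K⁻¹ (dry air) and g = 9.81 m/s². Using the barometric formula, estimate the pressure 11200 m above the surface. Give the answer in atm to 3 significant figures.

P ≈ 0.231 atm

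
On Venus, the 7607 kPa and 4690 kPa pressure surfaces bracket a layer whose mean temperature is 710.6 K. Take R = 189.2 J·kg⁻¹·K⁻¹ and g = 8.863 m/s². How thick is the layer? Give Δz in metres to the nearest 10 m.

Δz ≈ 7340 m

Hypsometric equation: Δz = (R T̄/g) ln(P₁/P₂).
R T̄/g = 189.2 × 710.6 / 8.863 = 15169 m.
ln(7607/4690) = ln(1.6220) = 0.48366.
Δz = 15169 × 0.48366 = 7336.6 m.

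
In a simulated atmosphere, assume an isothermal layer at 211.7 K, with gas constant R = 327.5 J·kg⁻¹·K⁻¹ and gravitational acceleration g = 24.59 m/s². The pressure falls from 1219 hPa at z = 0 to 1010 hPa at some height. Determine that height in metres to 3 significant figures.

z ≈ 530 m

Scale height: H = RT/g = 327.5 × 211.7 / 24.59 = 2819.5 m.
Invert the barometric formula: z = H ln(P₀/P).
P₀/P = 1219/1010 = 1.2069; ln(1.2069) = 0.18806.
z = 2819.5 × 0.18806 = 530.24 m.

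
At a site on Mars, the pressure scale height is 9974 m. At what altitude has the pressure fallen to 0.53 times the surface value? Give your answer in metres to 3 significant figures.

Set P/P₀ = exp(−z/H) = 0.53, so z = −H ln(0.53).
−ln(0.53) = 0.63488; z = 9974.0 × 0.63488 = 6332.3 m.

z ≈ 6330 m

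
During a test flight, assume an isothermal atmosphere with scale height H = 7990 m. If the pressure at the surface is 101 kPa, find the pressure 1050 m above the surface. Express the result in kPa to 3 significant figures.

P ≈ 88.6 kPa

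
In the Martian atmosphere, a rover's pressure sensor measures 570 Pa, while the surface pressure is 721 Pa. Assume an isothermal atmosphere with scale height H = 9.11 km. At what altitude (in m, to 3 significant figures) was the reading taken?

Invert the barometric formula: z = H ln(P₀/P).
P₀/P = 721/570 = 1.2649; ln(1.2649) = 0.23499.
z = 9110.0 × 0.23499 = 2140.8 m.

z ≈ 2140 m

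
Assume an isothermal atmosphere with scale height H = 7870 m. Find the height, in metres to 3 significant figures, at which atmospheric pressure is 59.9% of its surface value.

z ≈ 4030 m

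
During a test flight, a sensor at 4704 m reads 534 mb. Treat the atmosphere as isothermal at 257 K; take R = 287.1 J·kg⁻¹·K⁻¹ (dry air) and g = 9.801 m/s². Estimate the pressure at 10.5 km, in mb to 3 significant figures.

Scale height: H = RT/g = 287.1 × 257 / 9.801 = 7528.3 m.
Between two levels, P₂ = P₁ exp(−Δz/H) with Δz = z₂ − z₁.
Δz = 10500 − 4704.0 = 5796.0 m; Δz/H = 5796.0/7528.3 = 0.76989.
P₂ = 534 × exp(−0.76989) = 534 × 0.46306 = 247.27 mb.

P ≈ 247 mb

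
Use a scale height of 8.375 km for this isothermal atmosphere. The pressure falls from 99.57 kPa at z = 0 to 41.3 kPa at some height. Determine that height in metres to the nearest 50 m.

z ≈ 7350 m

Invert the barometric formula: z = H ln(P₀/P).
P₀/P = 99.57/41.3 = 2.4109; ln(2.4109) = 0.88000.
z = 8375.0 × 0.88000 = 7370.0 m.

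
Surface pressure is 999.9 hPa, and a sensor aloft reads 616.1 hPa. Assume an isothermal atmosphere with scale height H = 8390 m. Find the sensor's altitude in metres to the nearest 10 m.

z ≈ 4060 m

Invert the barometric formula: z = H ln(P₀/P).
P₀/P = 999.9/616.1 = 1.6230; ln(1.6230) = 0.48428.
z = 8390.0 × 0.48428 = 4063.1 m.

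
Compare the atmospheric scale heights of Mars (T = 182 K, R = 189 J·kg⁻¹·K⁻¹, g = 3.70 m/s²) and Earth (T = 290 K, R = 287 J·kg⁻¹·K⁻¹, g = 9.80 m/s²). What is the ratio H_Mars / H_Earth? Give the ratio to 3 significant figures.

H_Mars/H_Earth ≈ 1.09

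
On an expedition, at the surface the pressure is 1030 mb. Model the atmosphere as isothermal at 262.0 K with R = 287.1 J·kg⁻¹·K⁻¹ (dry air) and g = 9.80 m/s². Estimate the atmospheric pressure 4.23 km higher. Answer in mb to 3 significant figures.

P ≈ 594 mb

Scale height: H = RT/g = 287.1 × 262.0 / 9.80 = 7675.5 m.
Barometric formula: P = P₀ exp(−z/H).
z/H = 4230.0/7675.5 = 0.55110; exp(−0.55110) = 0.57632.
P = 1030 × 0.57632 = 593.61 mb.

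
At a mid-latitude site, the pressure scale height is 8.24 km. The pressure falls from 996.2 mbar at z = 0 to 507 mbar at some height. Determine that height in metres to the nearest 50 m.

z ≈ 5550 m

Invert the barometric formula: z = H ln(P₀/P).
P₀/P = 996.2/507 = 1.9649; ln(1.9649) = 0.67544.
z = 8240.0 × 0.67544 = 5565.6 m.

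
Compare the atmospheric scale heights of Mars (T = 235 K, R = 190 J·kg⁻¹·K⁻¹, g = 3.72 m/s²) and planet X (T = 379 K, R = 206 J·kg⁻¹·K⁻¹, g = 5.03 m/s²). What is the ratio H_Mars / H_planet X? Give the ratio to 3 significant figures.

H = RT/g for each body.
H_Mars = 190 × 235 / 3.72 = 12003 m.
H_planet X = 206 × 379 / 5.03 = 15522 m.
H_Mars/H_planet X = 12003/15522 = 0.77329.

H_Mars/H_planet X ≈ 0.773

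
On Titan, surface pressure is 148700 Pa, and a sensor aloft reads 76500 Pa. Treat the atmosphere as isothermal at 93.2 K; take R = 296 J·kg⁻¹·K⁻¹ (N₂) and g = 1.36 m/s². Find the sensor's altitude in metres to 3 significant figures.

z ≈ 13500 m

Scale height: H = RT/g = 296 × 93.2 / 1.36 = 20285 m.
Invert the barometric formula: z = H ln(P₀/P).
P₀/P = 148700/76500 = 1.9438; ln(1.9438) = 0.66464.
z = 20285 × 0.66464 = 13482 m.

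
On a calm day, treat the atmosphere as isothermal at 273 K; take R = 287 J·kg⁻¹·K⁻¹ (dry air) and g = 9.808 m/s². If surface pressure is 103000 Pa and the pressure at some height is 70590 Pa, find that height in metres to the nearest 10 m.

Scale height: H = RT/g = 287 × 273 / 9.808 = 7988.5 m.
Invert the barometric formula: z = H ln(P₀/P).
P₀/P = 103000/70590 = 1.4591; ln(1.4591) = 0.37782.
z = 7988.5 × 0.37782 = 3018.2 m.

z ≈ 3020 m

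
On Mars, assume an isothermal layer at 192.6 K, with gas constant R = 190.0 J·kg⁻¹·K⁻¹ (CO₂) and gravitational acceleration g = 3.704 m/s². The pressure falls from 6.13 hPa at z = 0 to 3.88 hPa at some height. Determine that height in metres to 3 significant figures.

z ≈ 4520 m

Scale height: H = RT/g = 190.0 × 192.6 / 3.704 = 9879.6 m.
Invert the barometric formula: z = H ln(P₀/P).
P₀/P = 6.13/3.88 = 1.5799; ln(1.5799) = 0.45736.
z = 9879.6 × 0.45736 = 4518.5 m.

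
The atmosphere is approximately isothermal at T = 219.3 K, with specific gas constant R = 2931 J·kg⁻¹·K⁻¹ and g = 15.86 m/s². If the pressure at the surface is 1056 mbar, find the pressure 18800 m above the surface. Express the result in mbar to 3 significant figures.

Scale height: H = RT/g = 2931 × 219.3 / 15.86 = 40528 m.
Barometric formula: P = P₀ exp(−z/H).
z/H = 18800/40528 = 0.46388; exp(−0.46388) = 0.62884.
P = 1056 × 0.62884 = 664.06 mbar.

P ≈ 664 mbar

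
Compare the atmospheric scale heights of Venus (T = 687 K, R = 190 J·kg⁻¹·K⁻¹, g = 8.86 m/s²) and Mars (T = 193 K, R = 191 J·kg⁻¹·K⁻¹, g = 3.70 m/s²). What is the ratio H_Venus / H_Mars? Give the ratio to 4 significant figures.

H = RT/g for each body.
H_Venus = 190 × 687 / 8.86 = 14733 m.
H_Mars = 191 × 193 / 3.70 = 9963.0 m.
H_Venus/H_Mars = 14733/9963.0 = 1.4788.

H_Venus/H_Mars ≈ 1.479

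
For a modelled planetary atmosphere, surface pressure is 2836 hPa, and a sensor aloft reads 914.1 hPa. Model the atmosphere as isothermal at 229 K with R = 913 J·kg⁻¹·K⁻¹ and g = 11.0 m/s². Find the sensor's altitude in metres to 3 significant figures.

Scale height: H = RT/g = 913 × 229 / 11.0 = 19007 m.
Invert the barometric formula: z = H ln(P₀/P).
P₀/P = 2836/914.1 = 3.1025; ln(3.1025) = 1.1322.
z = 19007 × 1.1322 = 21520 m.

z ≈ 21500 m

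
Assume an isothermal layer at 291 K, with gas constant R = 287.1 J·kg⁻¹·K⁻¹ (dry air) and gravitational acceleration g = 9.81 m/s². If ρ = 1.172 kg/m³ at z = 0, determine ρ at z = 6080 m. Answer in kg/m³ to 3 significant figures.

Scale height: H = RT/g = 287.1 × 291 / 9.81 = 8516.4 m.
In an isothermal atmosphere, density decays like pressure: ρ = ρ₀ exp(−z/H).
z/H = 6080.0/8516.4 = 0.71392; exp(−0.71392) = 0.48972.
ρ = 1.172 × 0.48972 = 0.57395 kg/m³.

ρ ≈ 0.574 kg/m³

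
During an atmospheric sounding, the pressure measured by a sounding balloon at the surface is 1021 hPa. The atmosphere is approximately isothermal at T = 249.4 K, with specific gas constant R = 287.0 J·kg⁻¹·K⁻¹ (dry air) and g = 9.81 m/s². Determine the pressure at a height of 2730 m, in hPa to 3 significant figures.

P ≈ 702 hPa

Scale height: H = RT/g = 287.0 × 249.4 / 9.81 = 7296.4 m.
Barometric formula: P = P₀ exp(−z/H).
z/H = 2730.0/7296.4 = 0.37416; exp(−0.37416) = 0.68787.
P = 1021 × 0.68787 = 702.32 hPa.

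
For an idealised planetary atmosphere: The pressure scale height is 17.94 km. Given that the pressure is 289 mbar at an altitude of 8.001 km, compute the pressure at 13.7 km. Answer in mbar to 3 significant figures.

Between two levels, P₂ = P₁ exp(−Δz/H) with Δz = z₂ − z₁.
Δz = 13700 − 8001.0 = 5699.0 m; Δz/H = 5699.0/17940 = 0.31767.
P₂ = 289 × exp(−0.31767) = 289 × 0.72784 = 210.35 mbar.

P ≈ 210 mbar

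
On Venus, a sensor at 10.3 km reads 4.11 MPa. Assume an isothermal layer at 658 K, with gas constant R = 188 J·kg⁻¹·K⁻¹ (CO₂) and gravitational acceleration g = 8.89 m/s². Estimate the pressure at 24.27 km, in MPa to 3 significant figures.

Scale height: H = RT/g = 188 × 658 / 8.89 = 13915 m.
Between two levels, P₂ = P₁ exp(−Δz/H) with Δz = z₂ − z₁.
Δz = 24270 − 10300 = 13970 m; Δz/H = 13970/13915 = 1.0040.
P₂ = 4.11 × exp(−1.0040) = 4.11 × 0.36641 = 1.5059 MPa.

P ≈ 1.51 MPa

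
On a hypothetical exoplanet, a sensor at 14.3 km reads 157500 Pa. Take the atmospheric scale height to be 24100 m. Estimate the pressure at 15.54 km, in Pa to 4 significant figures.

P ≈ 149600 Pa

Between two levels, P₂ = P₁ exp(−Δz/H) with Δz = z₂ − z₁.
Δz = 15540 − 14300 = 1240.0 m; Δz/H = 1240.0/24100 = 0.051452.
P₂ = 157500 × exp(−0.051452) = 157500 × 0.94985 = 149600 Pa.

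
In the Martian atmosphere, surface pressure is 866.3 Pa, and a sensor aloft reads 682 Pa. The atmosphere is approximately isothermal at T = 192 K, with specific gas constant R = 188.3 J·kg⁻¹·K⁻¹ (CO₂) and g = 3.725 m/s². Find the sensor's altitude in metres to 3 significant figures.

z ≈ 2320 m

Scale height: H = RT/g = 188.3 × 192 / 3.725 = 9705.7 m.
Invert the barometric formula: z = H ln(P₀/P).
P₀/P = 866.3/682 = 1.2702; ln(1.2702) = 0.23917.
z = 9705.7 × 0.23917 = 2321.3 m.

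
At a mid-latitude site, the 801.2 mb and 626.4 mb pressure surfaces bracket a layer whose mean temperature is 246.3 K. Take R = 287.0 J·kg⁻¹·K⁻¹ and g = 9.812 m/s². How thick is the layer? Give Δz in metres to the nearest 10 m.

Δz ≈ 1770 m

Hypsometric equation: Δz = (R T̄/g) ln(P₁/P₂).
R T̄/g = 287.0 × 246.3 / 9.812 = 7204.2 m.
ln(801.2/626.4) = ln(1.2791) = 0.24616.
Δz = 7204.2 × 0.24616 = 1773.4 m.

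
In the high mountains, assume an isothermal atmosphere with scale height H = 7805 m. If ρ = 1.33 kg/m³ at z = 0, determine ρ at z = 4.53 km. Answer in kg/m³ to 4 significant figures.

In an isothermal atmosphere, density decays like pressure: ρ = ρ₀ exp(−z/H).
z/H = 4530.0/7805.0 = 0.58040; exp(−0.58040) = 0.55967.
ρ = 1.33 × 0.55967 = 0.74436 kg/m³.

ρ ≈ 0.7444 kg/m³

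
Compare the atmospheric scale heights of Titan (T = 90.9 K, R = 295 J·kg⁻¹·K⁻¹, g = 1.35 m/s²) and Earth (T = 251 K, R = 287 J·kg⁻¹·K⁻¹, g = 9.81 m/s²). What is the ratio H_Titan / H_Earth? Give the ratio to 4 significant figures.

H = RT/g for each body.
H_Titan = 295 × 90.9 / 1.35 = 19863 m.
H_Earth = 287 × 251 / 9.81 = 7343.2 m.
H_Titan/H_Earth = 19863/7343.2 = 2.7050.

H_Titan/H_Earth ≈ 2.705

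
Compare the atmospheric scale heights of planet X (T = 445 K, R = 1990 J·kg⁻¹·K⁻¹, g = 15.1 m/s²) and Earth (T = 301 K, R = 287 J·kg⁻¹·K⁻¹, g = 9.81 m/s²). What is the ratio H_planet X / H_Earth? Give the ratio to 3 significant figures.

H = RT/g for each body.
H_planet X = 1990 × 445 / 15.1 = 58646 m.
H_Earth = 287 × 301 / 9.81 = 8806.0 m.
H_planet X/H_Earth = 58646/8806.0 = 6.6598.

H_planet X/H_Earth ≈ 6.66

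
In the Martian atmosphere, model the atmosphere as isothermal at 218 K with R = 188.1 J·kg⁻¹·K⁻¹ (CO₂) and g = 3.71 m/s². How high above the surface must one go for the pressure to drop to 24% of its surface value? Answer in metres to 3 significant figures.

Scale height: H = RT/g = 188.1 × 218 / 3.71 = 11053 m.
Set P/P₀ = exp(−z/H) = 0.24, so z = −H ln(0.24).
−ln(0.24) = 1.4271; z = 11053 × 1.4271 = 15774 m.

z ≈ 15800 m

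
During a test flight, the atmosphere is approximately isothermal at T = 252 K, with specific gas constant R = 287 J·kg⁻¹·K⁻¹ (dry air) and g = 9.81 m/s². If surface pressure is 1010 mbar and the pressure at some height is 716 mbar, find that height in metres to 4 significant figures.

z ≈ 2536 m

Scale height: H = RT/g = 287 × 252 / 9.81 = 7372.5 m.
Invert the barometric formula: z = H ln(P₀/P).
P₀/P = 1010/716 = 1.4106; ln(1.4106) = 0.34402.
z = 7372.5 × 0.34402 = 2536.3 m.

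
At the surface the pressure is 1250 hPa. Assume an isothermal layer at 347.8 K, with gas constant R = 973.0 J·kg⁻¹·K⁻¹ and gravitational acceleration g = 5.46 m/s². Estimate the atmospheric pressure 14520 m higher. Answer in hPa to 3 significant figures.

Scale height: H = RT/g = 973.0 × 347.8 / 5.46 = 61980 m.
Barometric formula: P = P₀ exp(−z/H).
z/H = 14520/61980 = 0.23427; exp(−0.23427) = 0.79115.
P = 1250 × 0.79115 = 988.94 hPa.

P ≈ 989 hPa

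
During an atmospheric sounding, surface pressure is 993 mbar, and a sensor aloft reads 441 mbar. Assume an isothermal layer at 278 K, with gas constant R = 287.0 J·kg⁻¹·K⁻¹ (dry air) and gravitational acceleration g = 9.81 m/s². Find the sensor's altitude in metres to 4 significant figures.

Scale height: H = RT/g = 287.0 × 278 / 9.81 = 8133.1 m.
Invert the barometric formula: z = H ln(P₀/P).
P₀/P = 993/441 = 2.2517; ln(2.2517) = 0.81169.
z = 8133.1 × 0.81169 = 6601.6 m.

z ≈ 6602 m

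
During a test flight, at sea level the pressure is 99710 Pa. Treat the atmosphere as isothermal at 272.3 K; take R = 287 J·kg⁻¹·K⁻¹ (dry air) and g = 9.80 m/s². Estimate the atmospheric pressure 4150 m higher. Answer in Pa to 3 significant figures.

Scale height: H = RT/g = 287 × 272.3 / 9.80 = 7974.5 m.
Barometric formula: P = P₀ exp(−z/H).
z/H = 4150.0/7974.5 = 0.52041; exp(−0.52041) = 0.59428.
P = 99710 × 0.59428 = 59256 Pa.

P ≈ 59300 Pa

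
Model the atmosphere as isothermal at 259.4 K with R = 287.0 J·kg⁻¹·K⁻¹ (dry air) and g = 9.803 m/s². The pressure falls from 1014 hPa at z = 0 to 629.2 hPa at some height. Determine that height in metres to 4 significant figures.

z ≈ 3624 m

Scale height: H = RT/g = 287.0 × 259.4 / 9.803 = 7594.4 m.
Invert the barometric formula: z = H ln(P₀/P).
P₀/P = 1014/629.2 = 1.6116; ln(1.6116) = 0.47723.
z = 7594.4 × 0.47723 = 3624.3 m.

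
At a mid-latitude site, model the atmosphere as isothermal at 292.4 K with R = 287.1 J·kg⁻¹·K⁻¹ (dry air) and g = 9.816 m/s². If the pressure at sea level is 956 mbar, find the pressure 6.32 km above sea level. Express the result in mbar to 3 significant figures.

P ≈ 457 mbar

Scale height: H = RT/g = 287.1 × 292.4 / 9.816 = 8552.2 m.
Barometric formula: P = P₀ exp(−z/H).
z/H = 6320.0/8552.2 = 0.73899; exp(−0.73899) = 0.47760.
P = 956 × 0.47760 = 456.59 mbar.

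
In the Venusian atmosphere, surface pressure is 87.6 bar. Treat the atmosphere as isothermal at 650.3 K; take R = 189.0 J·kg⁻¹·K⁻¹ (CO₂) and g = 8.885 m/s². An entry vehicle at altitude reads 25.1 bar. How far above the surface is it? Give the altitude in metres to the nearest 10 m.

Scale height: H = RT/g = 189.0 × 650.3 / 8.885 = 13833 m.
Invert the barometric formula: z = H ln(P₀/P).
P₀/P = 87.6/25.1 = 3.4900; ln(3.4900) = 1.2499.
z = 13833 × 1.2499 = 17290 m.

z ≈ 17290 m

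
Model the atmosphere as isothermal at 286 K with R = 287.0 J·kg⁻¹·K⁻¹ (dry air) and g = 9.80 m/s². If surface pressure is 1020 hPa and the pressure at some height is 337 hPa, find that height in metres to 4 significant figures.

Scale height: H = RT/g = 287.0 × 286 / 9.80 = 8375.7 m.
Invert the barometric formula: z = H ln(P₀/P).
P₀/P = 1020/337 = 3.0267; ln(3.0267) = 1.1075.
z = 8375.7 × 1.1075 = 9276.1 m.

z ≈ 9276 m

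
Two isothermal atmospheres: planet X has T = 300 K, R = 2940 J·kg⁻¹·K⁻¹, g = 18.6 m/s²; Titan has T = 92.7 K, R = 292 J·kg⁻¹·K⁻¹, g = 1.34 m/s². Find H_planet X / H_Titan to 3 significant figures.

H_planet X/H_Titan ≈ 2.35

H = RT/g for each body.
H_planet X = 2940 × 300 / 18.6 = 47419 m.
H_Titan = 292 × 92.7 / 1.34 = 20200 m.
H_planet X/H_Titan = 47419/20200 = 2.3475.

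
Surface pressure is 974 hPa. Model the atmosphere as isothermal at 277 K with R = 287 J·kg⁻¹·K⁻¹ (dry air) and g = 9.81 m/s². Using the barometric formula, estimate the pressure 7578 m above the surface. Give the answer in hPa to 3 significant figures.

P ≈ 382 hPa

Scale height: H = RT/g = 287 × 277 / 9.81 = 8103.9 m.
Barometric formula: P = P₀ exp(−z/H).
z/H = 7578.0/8103.9 = 0.93511; exp(−0.93511) = 0.39254.
P = 974 × 0.39254 = 382.33 hPa.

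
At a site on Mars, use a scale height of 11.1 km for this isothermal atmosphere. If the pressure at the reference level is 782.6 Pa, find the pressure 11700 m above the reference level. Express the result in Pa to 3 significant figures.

Barometric formula: P = P₀ exp(−z/H).
z/H = 11700/11100 = 1.0541; exp(−1.0541) = 0.34851.
P = 782.6 × 0.34851 = 272.74 Pa.

P ≈ 273 Pa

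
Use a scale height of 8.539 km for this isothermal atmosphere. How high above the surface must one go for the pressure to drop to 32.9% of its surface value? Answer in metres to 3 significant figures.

z ≈ 9490 m

Set P/P₀ = exp(−z/H) = 0.329, so z = −H ln(0.329).
−ln(0.329) = 1.1117; z = 8539.0 × 1.1117 = 9492.8 m.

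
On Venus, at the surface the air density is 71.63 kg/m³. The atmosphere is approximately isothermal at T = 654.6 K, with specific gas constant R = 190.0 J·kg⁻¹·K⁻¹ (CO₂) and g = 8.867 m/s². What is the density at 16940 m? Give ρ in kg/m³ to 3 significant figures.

Scale height: H = RT/g = 190.0 × 654.6 / 8.867 = 14027 m.
In an isothermal atmosphere, density decays like pressure: ρ = ρ₀ exp(−z/H).
z/H = 16940/14027 = 1.2077; exp(−1.2077) = 0.29888.
ρ = 71.63 × 0.29888 = 21.409 kg/m³.

ρ ≈ 21.4 kg/m³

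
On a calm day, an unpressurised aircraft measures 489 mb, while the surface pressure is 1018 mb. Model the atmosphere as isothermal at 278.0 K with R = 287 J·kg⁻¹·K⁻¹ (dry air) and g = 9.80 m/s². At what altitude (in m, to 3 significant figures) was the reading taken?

Scale height: H = RT/g = 287 × 278.0 / 9.80 = 8141.4 m.
Invert the barometric formula: z = H ln(P₀/P).
P₀/P = 1018/489 = 2.0818; ln(2.0818) = 0.73323.
z = 8141.4 × 0.73323 = 5969.5 m.

z ≈ 5970 m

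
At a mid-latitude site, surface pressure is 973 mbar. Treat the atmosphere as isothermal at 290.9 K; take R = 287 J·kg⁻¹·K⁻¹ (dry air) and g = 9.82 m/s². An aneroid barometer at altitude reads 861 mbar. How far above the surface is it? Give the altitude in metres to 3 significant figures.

Scale height: H = RT/g = 287 × 290.9 / 9.82 = 8501.9 m.
Invert the barometric formula: z = H ln(P₀/P).
P₀/P = 973/861 = 1.1301; ln(1.1301) = 0.12231.
z = 8501.9 × 0.12231 = 1039.9 m.

z ≈ 1040 m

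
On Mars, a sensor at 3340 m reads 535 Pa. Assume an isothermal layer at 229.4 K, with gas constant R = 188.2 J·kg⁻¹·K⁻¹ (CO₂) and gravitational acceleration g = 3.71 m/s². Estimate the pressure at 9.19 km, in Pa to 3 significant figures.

Scale height: H = RT/g = 188.2 × 229.4 / 3.71 = 11637 m.
Between two levels, P₂ = P₁ exp(−Δz/H) with Δz = z₂ − z₁.
Δz = 9190.0 − 3340.0 = 5850.0 m; Δz/H = 5850.0/11637 = 0.50271.
P₂ = 535 × exp(−0.50271) = 535 × 0.60489 = 323.62 Pa.

P ≈ 324 Pa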